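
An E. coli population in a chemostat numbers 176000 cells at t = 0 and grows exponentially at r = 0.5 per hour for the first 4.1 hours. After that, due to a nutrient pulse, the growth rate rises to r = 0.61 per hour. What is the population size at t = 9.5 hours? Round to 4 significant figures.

36850000 cells

Phase 1: N(4.1) = 176000·e^(0.5×4.1) = 176000·e^2.05 = 1.367151×10^6.
Phase 2 runs for 9.5 − 4.1 = 5.4 hours at r = 0.61.
N(9.5) = 1.367151×10^6·e^(0.61×5.4) = 1.367151×10^6·e^3.294 = 3.684532×10^7.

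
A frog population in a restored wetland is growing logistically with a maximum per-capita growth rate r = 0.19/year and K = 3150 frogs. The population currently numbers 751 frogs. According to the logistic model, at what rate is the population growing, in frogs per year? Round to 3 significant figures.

dN/dt = rN(1 − N/K) = 0.19 × 751 × (1 − 751/3150).
1 − 751/3150 = 0.76159; dN/dt = 0.19 × 751 × 0.76159 = 108.67.

109 frogs per year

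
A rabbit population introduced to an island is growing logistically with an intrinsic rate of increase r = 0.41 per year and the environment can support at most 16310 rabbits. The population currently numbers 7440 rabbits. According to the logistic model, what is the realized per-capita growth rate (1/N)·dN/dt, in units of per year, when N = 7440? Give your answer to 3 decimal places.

0.223 per year

(1/N)·dN/dt = r(1 − N/K) = 0.41 × (1 − 7440/16310).
= 0.41 × 0.54384 = 0.22297.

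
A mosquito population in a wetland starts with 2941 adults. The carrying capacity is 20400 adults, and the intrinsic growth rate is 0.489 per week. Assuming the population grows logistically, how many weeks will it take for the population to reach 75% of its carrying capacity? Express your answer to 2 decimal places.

A = (K − N₀)/N₀ = (20400 − 2941)/2941 = 5.9364.
Solve 20400/(1 + 5.9364·e^(−0.489t)) = 15300: 1 + 5.9364·e^(−0.489t) = 1.3333, so e^(−0.489t) = 0.0561506.
−0.489·t = ln(0.0561506) = -2.8797, so t = 2.8797/0.489 = 5.889.

5.89 weeks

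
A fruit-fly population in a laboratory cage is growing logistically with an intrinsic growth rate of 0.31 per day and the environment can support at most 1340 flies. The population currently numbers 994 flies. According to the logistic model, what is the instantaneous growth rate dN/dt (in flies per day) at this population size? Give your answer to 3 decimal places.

79.565 flies per day

dN/dt = rN(1 − N/K) = 0.31 × 994 × (1 − 994/1340).
1 − 994/1340 = 0.25821; dN/dt = 0.31 × 994 × 0.25821 = 79.565.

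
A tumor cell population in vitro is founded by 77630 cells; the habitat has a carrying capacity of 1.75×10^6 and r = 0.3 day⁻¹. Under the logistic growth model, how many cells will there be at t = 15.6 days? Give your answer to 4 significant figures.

A = (K − N₀)/N₀ = (1.75×10^6 − 77630)/77630 = 21.543.
N(t) = K/(1 + A·e^(−rt)) = 1.75×10^6/(1 + 21.543×e^(−0.3×15.6)).
e^(−4.68) = 0.009279; denominator = 1 + 21.543×0.009279 = 1.1999.
N = 1.75×10^6/1.1999 = 1.458459×10^6.

1458000 cells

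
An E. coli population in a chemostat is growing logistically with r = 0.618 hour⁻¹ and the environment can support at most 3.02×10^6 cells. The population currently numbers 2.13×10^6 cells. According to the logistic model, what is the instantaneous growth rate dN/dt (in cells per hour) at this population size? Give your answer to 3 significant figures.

dN/dt = rN(1 − N/K) = 0.618 × 2.13×10^6 × (1 − 2.13×10^6/3.02×10^6).
1 − 2.13×10^6/3.02×10^6 = 0.2947; dN/dt = 0.618 × 2.13×10^6 × 0.2947 = 3.87928×10^5.

388000 cells per hour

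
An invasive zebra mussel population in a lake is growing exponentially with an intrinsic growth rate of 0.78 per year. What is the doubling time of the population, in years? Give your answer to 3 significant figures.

Doubling time t_d = ln(2)/r = 0.6931/0.78 = 0.88865.

0.889 years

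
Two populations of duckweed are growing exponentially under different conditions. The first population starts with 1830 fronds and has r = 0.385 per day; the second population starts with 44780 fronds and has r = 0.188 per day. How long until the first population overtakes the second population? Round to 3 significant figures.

16.2 days

Set 1830·e^(0.385t) = 44780·e^(0.188t).
e^((0.385 − 0.188)t) = 44780/1830 → e^(0.197·t) = 24.47.
0.197·t = ln(24.47) = 3.1974, so t = 3.1974/0.197 = 16.231.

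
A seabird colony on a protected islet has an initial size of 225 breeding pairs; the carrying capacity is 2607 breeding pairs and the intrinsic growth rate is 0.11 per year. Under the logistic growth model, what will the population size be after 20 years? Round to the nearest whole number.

1200 breeding pairs

A = (K − N₀)/N₀ = (2607 − 225)/225 = 10.587.
N(t) = K/(1 + A·e^(−rt)) = 2607/(1 + 10.587×e^(−0.11×20)).
e^(−2.2) = 0.1108; denominator = 1 + 10.587×0.1108 = 2.173.
N = 2607/2.173 = 1199.7.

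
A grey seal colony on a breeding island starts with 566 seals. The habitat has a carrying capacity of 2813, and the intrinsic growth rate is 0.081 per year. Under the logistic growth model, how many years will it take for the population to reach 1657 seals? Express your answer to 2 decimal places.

21.47 years

A = (K − N₀)/N₀ = (2813 − 566)/566 = 3.97.
Solve 2813/(1 + 3.97·e^(−0.081t)) = 1657: 1 + 3.97·e^(−0.081t) = 1.6976, so e^(−0.081t) = 0.175731.
−0.081·t = ln(0.175731) = -1.7388, so t = 1.7388/0.081 = 21.467.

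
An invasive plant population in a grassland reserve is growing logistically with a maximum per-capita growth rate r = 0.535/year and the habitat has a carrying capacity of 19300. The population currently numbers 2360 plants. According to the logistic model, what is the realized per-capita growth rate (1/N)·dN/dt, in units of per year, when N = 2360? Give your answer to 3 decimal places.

0.470 per year

(1/N)·dN/dt = r(1 − N/K) = 0.535 × (1 − 2360/19300).
= 0.535 × 0.87772 = 0.46958.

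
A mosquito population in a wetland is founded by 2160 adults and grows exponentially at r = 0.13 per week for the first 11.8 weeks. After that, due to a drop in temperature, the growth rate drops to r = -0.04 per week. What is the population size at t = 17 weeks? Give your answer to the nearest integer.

Phase 1: N(11.8) = 2160·e^(0.13×11.8) = 2160·e^1.534 = 10015.2.
Phase 2 runs for 17 − 11.8 = 5.2 weeks at r = -0.04.
N(17) = 10015.2·e^(-0.04×5.2) = 10015.2·e^-0.208 = 8134.45.

8134 adults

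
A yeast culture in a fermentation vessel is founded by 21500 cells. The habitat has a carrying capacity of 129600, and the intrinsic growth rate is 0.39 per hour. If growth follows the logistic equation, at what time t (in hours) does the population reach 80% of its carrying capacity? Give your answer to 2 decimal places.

A = (K − N₀)/N₀ = (129600 − 21500)/21500 = 5.0279.
Solve 129600/(1 + 5.0279·e^(−0.39t)) = 103680: 1 + 5.0279·e^(−0.39t) = 1.25, so e^(−0.39t) = 0.0497225.
−0.39·t = ln(0.0497225) = -3.0013, so t = 3.0013/0.39 = 7.6956.

7.70 hours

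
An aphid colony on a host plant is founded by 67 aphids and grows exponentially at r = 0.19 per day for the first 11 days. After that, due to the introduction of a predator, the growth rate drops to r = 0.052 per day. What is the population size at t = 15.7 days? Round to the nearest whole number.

Phase 1: N(11) = 67·e^(0.19×11) = 67·e^2.09 = 541.689.
Phase 2 runs for 15.7 − 11 = 4.7 days at r = 0.052.
N(15.7) = 541.689·e^(0.052×4.7) = 541.689·e^0.2444 = 691.659.

692 aphids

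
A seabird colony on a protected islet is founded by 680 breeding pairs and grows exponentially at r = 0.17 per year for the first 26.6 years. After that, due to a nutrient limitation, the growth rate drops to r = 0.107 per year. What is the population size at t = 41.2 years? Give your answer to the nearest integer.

298431 breeding pairs

Phase 1: N(26.6) = 680·e^(0.17×26.6) = 680·e^4.522 = 62573.2.
Phase 2 runs for 41.2 − 26.6 = 14.6 years at r = 0.107.
N(41.2) = 62573.2·e^(0.107×14.6) = 62573.2·e^1.562 = 298431.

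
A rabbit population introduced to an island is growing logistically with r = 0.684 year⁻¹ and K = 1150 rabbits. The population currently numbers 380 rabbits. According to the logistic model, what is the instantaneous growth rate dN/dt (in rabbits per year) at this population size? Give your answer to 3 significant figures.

dN/dt = rN(1 − N/K) = 0.684 × 380 × (1 − 380/1150).
1 − 380/1150 = 0.66957; dN/dt = 0.684 × 380 × 0.66957 = 174.03.

174 rabbits per year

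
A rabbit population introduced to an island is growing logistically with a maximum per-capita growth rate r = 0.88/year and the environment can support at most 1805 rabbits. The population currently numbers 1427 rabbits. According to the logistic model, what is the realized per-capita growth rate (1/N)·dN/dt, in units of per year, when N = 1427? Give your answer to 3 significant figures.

(1/N)·dN/dt = r(1 − N/K) = 0.88 × (1 − 1427/1805).
= 0.88 × 0.20942 = 0.18429.

0.184 per year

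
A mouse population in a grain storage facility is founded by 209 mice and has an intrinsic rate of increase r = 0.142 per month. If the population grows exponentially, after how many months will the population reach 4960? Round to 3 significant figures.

22.3 months

Set N₀·e^(rt) = 4960: e^(0.142·t) = 4960/209 = 23.732.
0.142·t = ln(23.732) = 3.1668, so t = 3.1668/0.142 = 22.302.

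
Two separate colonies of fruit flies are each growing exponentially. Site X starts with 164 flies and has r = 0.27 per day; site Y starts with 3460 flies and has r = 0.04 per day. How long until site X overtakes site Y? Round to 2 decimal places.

13.26 days

Set 164·e^(0.27t) = 3460·e^(0.04t).
e^((0.27 − 0.04)t) = 3460/164 → e^(0.23·t) = 21.098.
0.23·t = ln(21.098) = 3.0492, so t = 3.0492/0.23 = 13.257.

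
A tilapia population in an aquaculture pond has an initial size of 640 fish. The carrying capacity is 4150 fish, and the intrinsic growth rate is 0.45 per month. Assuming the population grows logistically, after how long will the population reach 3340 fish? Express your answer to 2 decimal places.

6.93 months

A = (K − N₀)/N₀ = (4150 − 640)/640 = 5.4844.
Solve 4150/(1 + 5.4844·e^(−0.45t)) = 3340: 1 + 5.4844·e^(−0.45t) = 1.2425, so e^(−0.45t) = 0.0442193.
−0.45·t = ln(0.0442193) = -3.1186, so t = 3.1186/0.45 = 6.9302.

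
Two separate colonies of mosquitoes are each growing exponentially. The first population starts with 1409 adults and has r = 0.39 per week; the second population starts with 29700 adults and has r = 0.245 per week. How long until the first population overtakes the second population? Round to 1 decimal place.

21.0 weeks

Set 1409·e^(0.39t) = 29700·e^(0.245t).
e^((0.39 − 0.245)t) = 29700/1409 → e^(0.145·t) = 21.079.
0.145·t = ln(21.079) = 3.0483, so t = 3.0483/0.145 = 21.023.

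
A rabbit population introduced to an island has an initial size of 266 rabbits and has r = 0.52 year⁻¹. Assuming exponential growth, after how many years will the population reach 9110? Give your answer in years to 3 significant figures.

6.80 years

Set N₀·e^(rt) = 9110: e^(0.52·t) = 9110/266 = 34.248.
0.52·t = ln(34.248) = 3.5336, so t = 3.5336/0.52 = 6.7954.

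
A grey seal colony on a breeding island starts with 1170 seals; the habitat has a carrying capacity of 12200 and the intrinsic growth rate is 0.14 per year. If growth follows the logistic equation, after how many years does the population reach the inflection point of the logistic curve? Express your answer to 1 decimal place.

Logistic growth is fastest at N = K/2 = 6100.
A = (K − N₀)/N₀ = 9.4274. Set K/(1 + A·e^(−rt)) = K/2 → A·e^(−rt) = 1.
e^(−0.14t) = 1/9.4274 = 0.106074, so t = ln(9.4274)/0.14 = 2.2436/0.14 = 16.026.

16.0 years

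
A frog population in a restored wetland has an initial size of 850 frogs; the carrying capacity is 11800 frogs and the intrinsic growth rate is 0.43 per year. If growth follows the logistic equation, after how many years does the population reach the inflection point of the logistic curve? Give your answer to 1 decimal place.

Logistic growth is fastest at N = K/2 = 5900.
A = (K − N₀)/N₀ = 12.882. Set K/(1 + A·e^(−rt)) = K/2 → A·e^(−rt) = 1.
e^(−0.43t) = 1/12.882 = 0.0776256, so t = ln(12.882)/0.43 = 2.5559/0.43 = 5.9439.

5.9 years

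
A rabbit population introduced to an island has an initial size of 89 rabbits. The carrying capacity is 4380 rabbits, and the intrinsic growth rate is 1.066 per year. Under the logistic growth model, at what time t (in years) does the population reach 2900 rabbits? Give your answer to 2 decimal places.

A = (K − N₀)/N₀ = (4380 − 89)/89 = 48.213.
Solve 4380/(1 + 48.213·e^(−1.066t)) = 2900: 1 + 48.213·e^(−1.066t) = 1.5103, so e^(−1.066t) = 0.0105851.
−1.066·t = ln(0.0105851) = -4.5483, so t = 4.5483/1.066 = 4.2667.

4.27 years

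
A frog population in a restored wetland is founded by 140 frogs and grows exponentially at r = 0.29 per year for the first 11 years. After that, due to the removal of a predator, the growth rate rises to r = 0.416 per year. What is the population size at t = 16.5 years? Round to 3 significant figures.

33500 frogs

Phase 1: N(11) = 140·e^(0.29×11) = 140·e^3.19 = 3400.38.
Phase 2 runs for 16.5 − 11 = 5.5 years at r = 0.416.
N(16.5) = 3400.38·e^(0.416×5.5) = 3400.38·e^2.288 = 33511.4.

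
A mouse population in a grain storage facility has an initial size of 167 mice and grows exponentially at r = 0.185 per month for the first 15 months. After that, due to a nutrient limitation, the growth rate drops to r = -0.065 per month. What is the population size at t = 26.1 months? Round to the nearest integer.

1302 mice

Phase 1: N(15) = 167·e^(0.185×15) = 167·e^2.775 = 2678.45.
Phase 2 runs for 26.1 − 15 = 11.1 months at r = -0.065.
N(26.1) = 2678.45·e^(-0.065×11.1) = 2678.45·e^-0.7215 = 1301.79.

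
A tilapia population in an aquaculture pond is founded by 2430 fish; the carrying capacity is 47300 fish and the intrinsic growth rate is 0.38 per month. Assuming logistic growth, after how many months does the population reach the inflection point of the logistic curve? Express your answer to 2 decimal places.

7.67 months

Logistic growth is fastest at N = K/2 = 23650.
A = (K − N₀)/N₀ = 18.465. Set K/(1 + A·e^(−rt)) = K/2 → A·e^(−rt) = 1.
e^(−0.38t) = 1/18.465 = 0.0541565, so t = ln(18.465)/0.38 = 2.9159/0.38 = 7.6734.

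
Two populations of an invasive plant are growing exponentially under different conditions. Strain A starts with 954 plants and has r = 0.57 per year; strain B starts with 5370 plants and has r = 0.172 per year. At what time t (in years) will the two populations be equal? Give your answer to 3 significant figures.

4.34 years

Set 954·e^(0.57t) = 5370·e^(0.172t).
e^((0.57 − 0.172)t) = 5370/954 → e^(0.398·t) = 5.6289.
0.398·t = ln(5.6289) = 1.7279, so t = 1.7279/0.398 = 4.3415.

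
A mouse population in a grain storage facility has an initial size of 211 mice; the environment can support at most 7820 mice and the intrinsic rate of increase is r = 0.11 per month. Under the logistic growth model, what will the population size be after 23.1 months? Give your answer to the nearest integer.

2036 mice

A = (K − N₀)/N₀ = (7820 − 211)/211 = 36.062.
N(t) = K/(1 + A·e^(−rt)) = 7820/(1 + 36.062×e^(−0.11×23.1)).
e^(−2.541) = 0.078788; denominator = 1 + 36.062×0.078788 = 3.8412.
N = 7820/3.8412 = 2035.82.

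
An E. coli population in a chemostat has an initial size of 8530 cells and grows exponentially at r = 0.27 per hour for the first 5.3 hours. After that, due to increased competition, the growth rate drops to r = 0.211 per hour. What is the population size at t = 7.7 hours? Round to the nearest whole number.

Phase 1: N(5.3) = 8530·e^(0.27×5.3) = 8530·e^1.431 = 35680.
Phase 2 runs for 7.7 − 5.3 = 2.4 hours at r = 0.211.
N(7.7) = 35680·e^(0.211×2.4) = 35680·e^0.5064 = 59204.

59204 cells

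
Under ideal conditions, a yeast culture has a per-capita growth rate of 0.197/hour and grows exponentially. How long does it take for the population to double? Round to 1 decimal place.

3.5 hours

Doubling time t_d = ln(2)/r = 0.6931/0.197 = 3.5185.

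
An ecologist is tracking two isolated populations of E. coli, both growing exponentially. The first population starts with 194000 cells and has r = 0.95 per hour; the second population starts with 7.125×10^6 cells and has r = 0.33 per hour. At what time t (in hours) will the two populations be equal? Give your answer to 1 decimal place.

5.8 hours

Set 194000·e^(0.95t) = 7.125×10^6·e^(0.33t).
e^((0.95 − 0.33)t) = 7.125×10^6/194000 → e^(0.62·t) = 36.727.
0.62·t = ln(36.727) = 3.6035, so t = 3.6035/0.62 = 5.8121.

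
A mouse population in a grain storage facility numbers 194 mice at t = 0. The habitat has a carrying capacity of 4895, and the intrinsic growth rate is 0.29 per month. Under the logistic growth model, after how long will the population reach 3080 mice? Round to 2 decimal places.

12.82 months

A = (K − N₀)/N₀ = (4895 − 194)/194 = 24.232.
Solve 4895/(1 + 24.232·e^(−0.29t)) = 3080: 1 + 24.232·e^(−0.29t) = 1.5893, so e^(−0.29t) = 0.0243185.
−0.29·t = ln(0.0243185) = -3.7165, so t = 3.7165/0.29 = 12.816.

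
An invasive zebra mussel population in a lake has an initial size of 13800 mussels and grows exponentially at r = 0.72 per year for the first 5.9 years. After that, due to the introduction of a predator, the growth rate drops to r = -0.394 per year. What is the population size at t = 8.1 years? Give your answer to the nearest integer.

Phase 1: N(5.9) = 13800·e^(0.72×5.9) = 13800·e^4.248 = 965522.
Phase 2 runs for 8.1 − 5.9 = 2.2 years at r = -0.394.
N(8.1) = 965522·e^(-0.394×2.2) = 965522·e^-0.8668 = 405803.

405803 mussels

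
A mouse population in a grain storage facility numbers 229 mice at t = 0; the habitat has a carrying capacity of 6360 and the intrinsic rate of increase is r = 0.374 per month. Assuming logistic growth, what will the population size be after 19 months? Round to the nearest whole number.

6223 mice

A = (K − N₀)/N₀ = (6360 − 229)/229 = 26.773.
N(t) = K/(1 + A·e^(−rt)) = 6360/(1 + 26.773×e^(−0.374×19)).
e^(−7.106) = 0.00082017; denominator = 1 + 26.773×0.00082017 = 1.022.
N = 6360/1.022 = 6223.35.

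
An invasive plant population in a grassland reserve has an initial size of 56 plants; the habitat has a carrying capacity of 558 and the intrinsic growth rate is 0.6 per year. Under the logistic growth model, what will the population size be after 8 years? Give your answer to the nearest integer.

520 plants

A = (K − N₀)/N₀ = (558 − 56)/56 = 8.9643.
N(t) = K/(1 + A·e^(−rt)) = 558/(1 + 8.9643×e^(−0.6×8)).
e^(−4.8) = 0.0082297; denominator = 1 + 8.9643×0.0082297 = 1.0738.
N = 558/1.0738 = 519.663.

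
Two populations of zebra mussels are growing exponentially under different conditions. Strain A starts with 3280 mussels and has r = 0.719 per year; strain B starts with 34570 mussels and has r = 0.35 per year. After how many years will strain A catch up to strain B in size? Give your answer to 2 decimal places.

Set 3280·e^(0.719t) = 34570·e^(0.35t).
e^((0.719 − 0.35)t) = 34570/3280 → e^(0.369·t) = 10.54.
0.369·t = ln(10.54) = 2.3551, so t = 2.3551/0.369 = 6.3825.

6.38 years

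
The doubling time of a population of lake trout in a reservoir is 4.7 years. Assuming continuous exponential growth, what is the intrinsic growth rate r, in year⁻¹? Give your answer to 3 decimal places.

0.147 per year

r = ln(2)/t_d = 0.6931/4.7 = 0.14748.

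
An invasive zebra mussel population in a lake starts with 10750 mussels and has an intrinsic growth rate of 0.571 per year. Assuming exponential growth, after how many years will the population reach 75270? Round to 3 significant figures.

3.41 years

Set N₀·e^(rt) = 75270: e^(0.571·t) = 75270/10750 = 7.0019.
0.571·t = ln(7.0019) = 1.9462, so t = 1.9462/0.571 = 3.4084.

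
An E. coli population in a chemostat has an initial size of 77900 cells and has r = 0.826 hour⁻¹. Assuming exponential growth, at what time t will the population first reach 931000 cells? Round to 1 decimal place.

Set N₀·e^(rt) = 931000: e^(0.826·t) = 931000/77900 = 11.951.
0.826·t = ln(11.951) = 2.4808, so t = 2.4808/0.826 = 3.0034.

3.0 hours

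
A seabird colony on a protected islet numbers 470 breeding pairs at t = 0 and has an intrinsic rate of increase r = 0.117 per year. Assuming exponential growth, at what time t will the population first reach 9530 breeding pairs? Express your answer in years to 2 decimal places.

25.72 years

Set N₀·e^(rt) = 9530: e^(0.117·t) = 9530/470 = 20.277.
0.117·t = ln(20.277) = 3.0095, so t = 3.0095/0.117 = 25.722.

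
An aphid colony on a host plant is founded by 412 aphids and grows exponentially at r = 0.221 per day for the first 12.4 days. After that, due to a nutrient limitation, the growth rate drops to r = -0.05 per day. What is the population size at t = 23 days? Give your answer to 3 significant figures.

3760 aphids

Phase 1: N(12.4) = 412·e^(0.221×12.4) = 412·e^2.74 = 6383.19.
Phase 2 runs for 23 − 12.4 = 10.6 days at r = -0.05.
N(23) = 6383.19·e^(-0.05×10.6) = 6383.19·e^-0.53 = 3757.18.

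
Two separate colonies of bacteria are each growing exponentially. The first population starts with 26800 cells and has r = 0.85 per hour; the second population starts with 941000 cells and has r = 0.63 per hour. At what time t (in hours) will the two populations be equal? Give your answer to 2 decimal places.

16.18 hours

Set 26800·e^(0.85t) = 941000·e^(0.63t).
e^((0.85 − 0.63)t) = 941000/26800 → e^(0.22·t) = 35.112.
0.22·t = ln(35.112) = 3.5585, so t = 3.5585/0.22 = 16.175.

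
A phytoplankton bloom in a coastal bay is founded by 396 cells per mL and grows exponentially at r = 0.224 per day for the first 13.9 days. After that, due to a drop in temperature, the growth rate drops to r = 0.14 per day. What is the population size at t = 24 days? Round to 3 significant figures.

Phase 1: N(13.9) = 396·e^(0.224×13.9) = 396·e^3.114 = 8910.75.
Phase 2 runs for 24 − 13.9 = 10.1 days at r = 0.14.
N(24) = 8910.75·e^(0.14×10.1) = 8910.75·e^1.414 = 36644.3.

36600 cells per mL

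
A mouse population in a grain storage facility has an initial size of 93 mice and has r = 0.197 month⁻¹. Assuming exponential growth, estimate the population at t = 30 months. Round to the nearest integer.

34290 mice

N(t) = N₀·e^(rt) = 93 × e^(0.197×30) = 93 × e^5.91.
e^5.91 ≈ 368.71, so N ≈ 93 × 368.71 = 34289.7.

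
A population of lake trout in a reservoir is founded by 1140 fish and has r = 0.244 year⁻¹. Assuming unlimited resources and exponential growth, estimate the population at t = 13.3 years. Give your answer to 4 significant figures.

N(t) = N₀·e^(rt) = 1140 × e^(0.244×13.3) = 1140 × e^3.245.
e^3.245 ≈ 25.667, so N ≈ 1140 × 25.667 = 29260.2.

29260 fish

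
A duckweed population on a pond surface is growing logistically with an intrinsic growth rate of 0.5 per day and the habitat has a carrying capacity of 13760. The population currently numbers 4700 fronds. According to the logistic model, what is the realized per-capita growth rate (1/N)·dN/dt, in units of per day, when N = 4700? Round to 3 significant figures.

0.329 per day

(1/N)·dN/dt = r(1 − N/K) = 0.5 × (1 − 4700/13760).
= 0.5 × 0.65843 = 0.32922.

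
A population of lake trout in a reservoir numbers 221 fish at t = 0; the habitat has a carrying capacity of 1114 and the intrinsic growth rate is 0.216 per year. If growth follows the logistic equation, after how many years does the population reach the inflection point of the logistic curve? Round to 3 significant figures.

6.46 years

Logistic growth is fastest at N = K/2 = 557.
A = (K − N₀)/N₀ = 4.0407. Set K/(1 + A·e^(−rt)) = K/2 → A·e^(−rt) = 1.
e^(−0.216t) = 1/4.0407 = 0.24748, so t = ln(4.0407)/0.216 = 1.3964/0.216 = 6.4649.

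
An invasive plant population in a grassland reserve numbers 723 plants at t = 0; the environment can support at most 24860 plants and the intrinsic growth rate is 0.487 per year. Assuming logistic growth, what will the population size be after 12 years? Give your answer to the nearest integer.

A = (K − N₀)/N₀ = (24860 − 723)/723 = 33.385.
N(t) = K/(1 + A·e^(−rt)) = 24860/(1 + 33.385×e^(−0.487×12)).
e^(−5.844) = 0.0028972; denominator = 1 + 33.385×0.0028972 = 1.0967.
N = 24860/1.0967 = 22667.5.

22668 plants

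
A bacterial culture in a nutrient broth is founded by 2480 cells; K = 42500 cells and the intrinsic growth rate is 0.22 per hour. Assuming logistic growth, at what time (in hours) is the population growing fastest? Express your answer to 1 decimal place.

Logistic growth is fastest at N = K/2 = 21250.
A = (K − N₀)/N₀ = 16.137. Set K/(1 + A·e^(−rt)) = K/2 → A·e^(−rt) = 1.
e^(−0.22t) = 1/16.137 = 0.061969, so t = ln(16.137)/0.22 = 2.7811/0.22 = 12.641.

12.6 hours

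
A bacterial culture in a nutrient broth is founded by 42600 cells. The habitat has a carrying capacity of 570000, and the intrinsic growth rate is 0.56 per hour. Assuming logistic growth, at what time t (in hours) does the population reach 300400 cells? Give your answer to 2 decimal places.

A = (K − N₀)/N₀ = (570000 − 42600)/42600 = 12.38.
Solve 570000/(1 + 12.38·e^(−0.56t)) = 300400: 1 + 12.38·e^(−0.56t) = 1.8975, so e^(−0.56t) = 0.0724919.
−0.56·t = ln(0.0724919) = -2.6243, so t = 2.6243/0.56 = 4.6862.

4.69 hours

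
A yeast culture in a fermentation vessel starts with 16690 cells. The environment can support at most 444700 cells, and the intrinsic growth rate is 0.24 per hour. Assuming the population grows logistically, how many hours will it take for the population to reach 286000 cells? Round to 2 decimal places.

A = (K − N₀)/N₀ = (444700 − 16690)/16690 = 25.645.
Solve 444700/(1 + 25.645·e^(−0.24t)) = 286000: 1 + 25.645·e^(−0.24t) = 1.5549, so e^(−0.24t) = 0.0216378.
−0.24·t = ln(0.0216378) = -3.8333, so t = 3.8333/0.24 = 15.972.

15.97 hours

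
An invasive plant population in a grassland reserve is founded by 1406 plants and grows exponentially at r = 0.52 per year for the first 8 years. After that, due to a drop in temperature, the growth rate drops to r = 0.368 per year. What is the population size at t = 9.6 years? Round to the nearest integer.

Phase 1: N(8) = 1406·e^(0.52×8) = 1406·e^4.16 = 90084.6.
Phase 2 runs for 9.6 − 8 = 1.6 years at r = 0.368.
N(9.6) = 90084.6·e^(0.368×1.6) = 90084.6·e^0.5888 = 162317.

162317 plants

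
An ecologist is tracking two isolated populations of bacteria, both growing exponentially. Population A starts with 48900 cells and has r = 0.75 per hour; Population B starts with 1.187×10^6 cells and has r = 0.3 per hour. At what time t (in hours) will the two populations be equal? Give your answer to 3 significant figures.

Set 48900·e^(0.75t) = 1.187×10^6·e^(0.3t).
e^((0.75 − 0.3)t) = 1.187×10^6/48900 → e^(0.45·t) = 24.274.
0.45·t = ln(24.274) = 3.1894, so t = 3.1894/0.45 = 7.0876.

7.09 hours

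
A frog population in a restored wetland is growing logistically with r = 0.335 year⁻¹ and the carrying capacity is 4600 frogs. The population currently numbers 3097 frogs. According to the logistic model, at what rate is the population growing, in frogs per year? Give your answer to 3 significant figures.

dN/dt = rN(1 − N/K) = 0.335 × 3097 × (1 − 3097/4600).
1 − 3097/4600 = 0.32674; dN/dt = 0.335 × 3097 × 0.32674 = 338.99.

339 frogs per year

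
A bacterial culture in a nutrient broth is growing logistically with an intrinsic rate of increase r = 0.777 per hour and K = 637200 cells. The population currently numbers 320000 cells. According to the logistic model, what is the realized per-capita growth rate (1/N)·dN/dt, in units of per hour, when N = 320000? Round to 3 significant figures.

0.387 per hour

(1/N)·dN/dt = r(1 − N/K) = 0.777 × (1 − 320000/637200).
= 0.777 × 0.4978 = 0.38679.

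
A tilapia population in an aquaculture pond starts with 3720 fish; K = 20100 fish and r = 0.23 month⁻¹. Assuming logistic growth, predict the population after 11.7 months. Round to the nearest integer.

15478 fish

A = (K − N₀)/N₀ = (20100 − 3720)/3720 = 4.4032.
N(t) = K/(1 + A·e^(−rt)) = 20100/(1 + 4.4032×e^(−0.23×11.7)).
e^(−2.691) = 0.067813; denominator = 1 + 4.4032×0.067813 = 1.2986.
N = 20100/1.2986 = 15478.3.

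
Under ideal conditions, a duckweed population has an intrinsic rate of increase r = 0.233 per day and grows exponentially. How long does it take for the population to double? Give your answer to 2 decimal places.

Doubling time t_d = ln(2)/r = 0.6931/0.233 = 2.9749.

2.97 days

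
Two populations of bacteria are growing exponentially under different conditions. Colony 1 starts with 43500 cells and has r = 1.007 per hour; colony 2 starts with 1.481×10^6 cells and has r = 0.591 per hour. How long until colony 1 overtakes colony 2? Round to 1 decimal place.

Set 43500·e^(1.007t) = 1.481×10^6·e^(0.591t).
e^((1.007 − 0.591)t) = 1.481×10^6/43500 → e^(0.416·t) = 34.046.
0.416·t = ln(34.046) = 3.5277, so t = 3.5277/0.416 = 8.4801.

8.5 hours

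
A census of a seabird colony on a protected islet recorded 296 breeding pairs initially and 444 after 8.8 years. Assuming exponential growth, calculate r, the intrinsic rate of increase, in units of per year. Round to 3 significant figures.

0.0461 per year

From N(t) = N₀·e^(rt): e^(r·8.8) = 444/296 = 1.5.
r·8.8 = ln(1.5) = 0.40547, so r = 0.40547/8.8 = 0.046076.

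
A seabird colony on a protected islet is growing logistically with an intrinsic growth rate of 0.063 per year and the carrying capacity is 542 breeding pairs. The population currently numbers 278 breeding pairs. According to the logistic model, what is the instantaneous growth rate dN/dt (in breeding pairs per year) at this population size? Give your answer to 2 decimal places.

8.53 breeding pairs per year

dN/dt = rN(1 − N/K) = 0.063 × 278 × (1 − 278/542).
1 − 278/542 = 0.48708; dN/dt = 0.063 × 278 × 0.48708 = 8.5308.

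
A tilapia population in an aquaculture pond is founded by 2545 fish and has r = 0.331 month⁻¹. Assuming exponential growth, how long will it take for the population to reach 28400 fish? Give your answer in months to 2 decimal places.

Set N₀·e^(rt) = 28400: e^(0.331·t) = 28400/2545 = 11.159.
0.331·t = ln(11.159) = 2.4123, so t = 2.4123/0.331 = 7.2878.

7.29 months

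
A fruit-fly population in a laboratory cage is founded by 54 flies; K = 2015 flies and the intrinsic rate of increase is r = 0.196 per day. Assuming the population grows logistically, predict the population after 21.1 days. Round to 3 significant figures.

A = (K − N₀)/N₀ = (2015 − 54)/54 = 36.315.
N(t) = K/(1 + A·e^(−rt)) = 2015/(1 + 36.315×e^(−0.196×21.1)).
e^(−4.136) = 0.015993; denominator = 1 + 36.315×0.015993 = 1.5808.
N = 2015/1.5808 = 1274.68.

1270 flies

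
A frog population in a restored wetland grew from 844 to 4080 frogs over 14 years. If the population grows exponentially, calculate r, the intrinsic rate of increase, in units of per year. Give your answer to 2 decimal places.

From N(t) = N₀·e^(rt): e^(r·14) = 4080/844 = 4.8341.
r·14 = ln(4.8341) = 1.5757, so r = 1.5757/14 = 0.11255.

0.11 per year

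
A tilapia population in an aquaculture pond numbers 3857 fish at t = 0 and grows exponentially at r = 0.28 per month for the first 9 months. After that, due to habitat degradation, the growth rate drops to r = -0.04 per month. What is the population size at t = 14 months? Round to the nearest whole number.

39248 fish

Phase 1: N(9) = 3857·e^(0.28×9) = 3857·e^2.52 = 47937.1.
Phase 2 runs for 14 − 9 = 5 months at r = -0.04.
N(14) = 47937.1·e^(-0.04×5) = 47937.1·e^-0.2 = 39247.6.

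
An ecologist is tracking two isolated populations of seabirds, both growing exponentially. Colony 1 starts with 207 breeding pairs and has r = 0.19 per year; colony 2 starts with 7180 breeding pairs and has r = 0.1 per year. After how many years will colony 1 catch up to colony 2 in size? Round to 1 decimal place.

39.4 years

Set 207·e^(0.19t) = 7180·e^(0.1t).
e^((0.19 − 0.1)t) = 7180/207 → e^(0.09·t) = 34.686.
0.09·t = ln(34.686) = 3.5463, so t = 3.5463/0.09 = 39.404.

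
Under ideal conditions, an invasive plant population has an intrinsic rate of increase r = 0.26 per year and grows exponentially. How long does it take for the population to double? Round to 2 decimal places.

Doubling time t_d = ln(2)/r = 0.6931/0.26 = 2.666.

2.67 years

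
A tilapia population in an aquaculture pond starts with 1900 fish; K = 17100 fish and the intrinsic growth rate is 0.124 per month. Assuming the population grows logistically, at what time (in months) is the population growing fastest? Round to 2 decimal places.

Logistic growth is fastest at N = K/2 = 8550.
A = (K − N₀)/N₀ = 8. Set K/(1 + A·e^(−rt)) = K/2 → A·e^(−rt) = 1.
e^(−0.124t) = 1/8 = 0.125, so t = ln(8)/0.124 = 2.0794/0.124 = 16.77.

16.77 months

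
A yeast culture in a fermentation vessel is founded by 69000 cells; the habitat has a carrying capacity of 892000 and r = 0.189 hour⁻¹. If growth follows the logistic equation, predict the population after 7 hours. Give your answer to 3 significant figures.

A = (K − N₀)/N₀ = (892000 − 69000)/69000 = 11.928.
N(t) = K/(1 + A·e^(−rt)) = 892000/(1 + 11.928×e^(−0.189×7)).
e^(−1.323) = 0.26634; denominator = 1 + 11.928×0.26634 = 4.1767.
N = 892000/4.1767 = 213565.

214000 cells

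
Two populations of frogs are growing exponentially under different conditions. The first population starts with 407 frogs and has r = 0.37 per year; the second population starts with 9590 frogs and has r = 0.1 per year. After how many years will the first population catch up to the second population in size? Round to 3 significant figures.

Set 407·e^(0.37t) = 9590·e^(0.1t).
e^((0.37 − 0.1)t) = 9590/407 → e^(0.27·t) = 23.563.
0.27·t = ln(23.563) = 3.1597, so t = 3.1597/0.27 = 11.702.

11.7 years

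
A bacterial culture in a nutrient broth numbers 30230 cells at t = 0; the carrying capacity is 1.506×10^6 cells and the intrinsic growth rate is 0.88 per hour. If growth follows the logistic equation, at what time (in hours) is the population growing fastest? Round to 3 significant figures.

Logistic growth is fastest at N = K/2 = 753000.
A = (K − N₀)/N₀ = 48.818. Set K/(1 + A·e^(−rt)) = K/2 → A·e^(−rt) = 1.
e^(−0.88t) = 1/48.818 = 0.0204842, so t = ln(48.818)/0.88 = 3.8881/0.88 = 4.4183.

4.42 hours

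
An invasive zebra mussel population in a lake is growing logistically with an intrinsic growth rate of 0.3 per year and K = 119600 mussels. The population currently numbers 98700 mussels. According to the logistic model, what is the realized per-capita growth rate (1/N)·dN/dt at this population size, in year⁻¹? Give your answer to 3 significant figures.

(1/N)·dN/dt = r(1 − N/K) = 0.3 × (1 − 98700/119600).
= 0.3 × 0.17475 = 0.052425.

0.0524 per year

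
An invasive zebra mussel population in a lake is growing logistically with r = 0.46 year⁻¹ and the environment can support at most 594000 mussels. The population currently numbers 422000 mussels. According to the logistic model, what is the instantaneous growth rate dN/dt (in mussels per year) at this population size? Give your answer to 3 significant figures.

56200 mussels per year

dN/dt = rN(1 − N/K) = 0.46 × 422000 × (1 − 422000/594000).
1 − 422000/594000 = 0.28956; dN/dt = 0.46 × 422000 × 0.28956 = 56210.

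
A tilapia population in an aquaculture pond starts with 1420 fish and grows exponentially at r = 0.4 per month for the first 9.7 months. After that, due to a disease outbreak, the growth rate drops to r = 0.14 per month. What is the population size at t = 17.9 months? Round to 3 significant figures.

217000 fish

Phase 1: N(9.7) = 1420·e^(0.4×9.7) = 1420·e^3.88 = 68762.4.
Phase 2 runs for 17.9 − 9.7 = 8.2 months at r = 0.14.
N(17.9) = 68762.4·e^(0.14×8.2) = 68762.4·e^1.148 = 216731.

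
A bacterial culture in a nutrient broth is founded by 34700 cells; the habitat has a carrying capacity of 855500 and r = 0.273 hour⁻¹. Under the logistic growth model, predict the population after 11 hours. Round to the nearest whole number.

A = (K − N₀)/N₀ = (855500 − 34700)/34700 = 23.654.
N(t) = K/(1 + A·e^(−rt)) = 855500/(1 + 23.654×e^(−0.273×11)).
e^(−3.003) = 0.049638; denominator = 1 + 23.654×0.049638 = 2.1741.
N = 855500/2.1741 = 393488.

393488 cells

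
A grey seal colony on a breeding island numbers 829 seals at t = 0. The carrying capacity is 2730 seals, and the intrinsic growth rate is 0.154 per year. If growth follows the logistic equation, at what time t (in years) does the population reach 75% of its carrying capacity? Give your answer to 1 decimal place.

A = (K − N₀)/N₀ = (2730 − 829)/829 = 2.2931.
Solve 2730/(1 + 2.2931·e^(−0.154t)) = 2047.5: 1 + 2.2931·e^(−0.154t) = 1.3333, so e^(−0.154t) = 0.145362.
−0.154·t = ln(0.145362) = -1.9285, so t = 1.9285/0.154 = 12.523.

12.5 years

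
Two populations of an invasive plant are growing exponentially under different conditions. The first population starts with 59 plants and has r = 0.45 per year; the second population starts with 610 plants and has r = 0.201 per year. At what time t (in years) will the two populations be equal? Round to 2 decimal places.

9.38 years

Set 59·e^(0.45t) = 610·e^(0.201t).
e^((0.45 − 0.201)t) = 610/59 → e^(0.249·t) = 10.339.
0.249·t = ln(10.339) = 2.3359, so t = 2.3359/0.249 = 9.3812.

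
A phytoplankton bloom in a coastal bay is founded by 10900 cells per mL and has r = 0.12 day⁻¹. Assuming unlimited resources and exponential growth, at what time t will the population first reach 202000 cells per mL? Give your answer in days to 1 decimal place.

Set N₀·e^(rt) = 202000: e^(0.12·t) = 202000/10900 = 18.532.
0.12·t = ln(18.532) = 2.9195, so t = 2.9195/0.12 = 24.329.

24.3 days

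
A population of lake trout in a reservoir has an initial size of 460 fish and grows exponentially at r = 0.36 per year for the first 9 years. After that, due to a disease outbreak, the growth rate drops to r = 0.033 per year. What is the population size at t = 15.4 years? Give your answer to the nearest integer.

14508 fish

Phase 1: N(9) = 460·e^(0.36×9) = 460·e^3.24 = 11745.5.
Phase 2 runs for 15.4 − 9 = 6.4 years at r = 0.033.
N(15.4) = 11745.5·e^(0.033×6.4) = 11745.5·e^0.2112 = 14507.6.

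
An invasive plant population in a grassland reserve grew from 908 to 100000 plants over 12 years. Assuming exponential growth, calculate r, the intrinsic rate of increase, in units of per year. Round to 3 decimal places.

0.392 per year

From N(t) = N₀·e^(rt): e^(r·12) = 100000/908 = 110.13.
r·12 = ln(110.13) = 4.7017, so r = 4.7017/12 = 0.39181.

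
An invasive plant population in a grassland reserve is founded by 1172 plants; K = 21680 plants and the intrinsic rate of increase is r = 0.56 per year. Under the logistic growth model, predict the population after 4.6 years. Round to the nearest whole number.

A = (K − N₀)/N₀ = (21680 − 1172)/1172 = 17.498.
N(t) = K/(1 + A·e^(−rt)) = 21680/(1 + 17.498×e^(−0.56×4.6)).
e^(−2.576) = 0.076078; denominator = 1 + 17.498×0.076078 = 2.3312.
N = 21680/2.3312 = 9299.81.

9300 plants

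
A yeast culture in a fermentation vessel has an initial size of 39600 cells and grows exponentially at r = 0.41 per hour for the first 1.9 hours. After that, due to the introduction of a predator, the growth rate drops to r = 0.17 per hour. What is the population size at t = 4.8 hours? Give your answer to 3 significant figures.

141000 cells

Phase 1: N(1.9) = 39600·e^(0.41×1.9) = 39600·e^0.779 = 86300.
Phase 2 runs for 4.8 − 1.9 = 2.9 hours at r = 0.17.
N(4.8) = 86300·e^(0.17×2.9) = 86300·e^0.493 = 141292.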